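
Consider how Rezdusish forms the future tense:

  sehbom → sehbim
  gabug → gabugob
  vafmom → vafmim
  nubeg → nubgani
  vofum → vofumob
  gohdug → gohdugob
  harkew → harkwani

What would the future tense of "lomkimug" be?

lomkimugob

vafmom and vofum both end in -m yet inflect differently (vafmim, vofumob), so the final letter is not what conditions the rule; the last vowel is.
"lomkimug" has last vowel 'u'. The stems whose last vowel is 'u' (vofum → vofumob, gohdug → gohdugob, gabug → gabugob) add -ob.
So lomkimug → lomkimugob.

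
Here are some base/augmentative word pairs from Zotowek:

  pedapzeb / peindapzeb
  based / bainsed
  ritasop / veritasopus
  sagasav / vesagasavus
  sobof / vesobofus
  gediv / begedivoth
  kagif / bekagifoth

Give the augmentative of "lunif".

belunifoth

sagasav and gediv both end in -v yet inflect differently (vesagasavus, begedivoth), so the final letter is not what conditions the rule; the last vowel is.
"lunif" has last vowel 'i'. The stems whose last vowel is 'i' (gediv → begedivoth, kagif → bekagifoth) add be- … -oth around the stem.
The other patterns: stems whose last vowel is 'e' insert -in- after the first vowel; stems whose last vowel is 'a' or 'o' add ve- … -us around the stem.
So lunif → belunifoth.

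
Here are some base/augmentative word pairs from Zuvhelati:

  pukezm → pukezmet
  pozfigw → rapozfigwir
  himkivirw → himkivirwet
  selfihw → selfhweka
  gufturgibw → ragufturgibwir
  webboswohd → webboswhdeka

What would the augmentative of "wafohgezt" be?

wafohgeztet

"wafohgezt" has second-to-last letter 'z'. The one such stem in the data (pukezm → pukezmet) adds -et, so the same rule applies.
So wafohgezt → wafohgeztet.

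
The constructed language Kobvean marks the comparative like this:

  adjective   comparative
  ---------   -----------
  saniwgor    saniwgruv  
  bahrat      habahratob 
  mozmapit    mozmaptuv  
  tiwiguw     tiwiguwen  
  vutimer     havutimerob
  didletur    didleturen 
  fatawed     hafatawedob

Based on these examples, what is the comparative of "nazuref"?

saniwgor and didletur both end in -r yet inflect differently (saniwgruv, didleturen), so the final letter is not what conditions the rule; the last vowel is.
"nazuref" has last vowel 'e'. The stems whose last vowel is 'e' (fatawed → hafatawedob, vutimer → havutimerob) add ha- … -ob around the stem.
The other patterns: stems whose last vowel is 'i' or 'o' delete the last vowel and add -uv; stems whose last vowel is 'u' add -en.
So nazuref → hanazurefob.

hanazurefob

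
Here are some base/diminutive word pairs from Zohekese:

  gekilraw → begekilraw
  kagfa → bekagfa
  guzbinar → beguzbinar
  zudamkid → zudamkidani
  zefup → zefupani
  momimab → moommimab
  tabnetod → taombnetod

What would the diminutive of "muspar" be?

muomspar

zudamkid and tabnetod both end in -d yet inflect differently (zudamkidani, taombnetod), so the final letter is not what conditions the rule; the first letter is.
"muspar" begins with m-. The one such stem in the data (momimab → moommimab) inserts -om- after the first vowel (as does tabnetod), so the same rule applies.
So muspar → muomspar.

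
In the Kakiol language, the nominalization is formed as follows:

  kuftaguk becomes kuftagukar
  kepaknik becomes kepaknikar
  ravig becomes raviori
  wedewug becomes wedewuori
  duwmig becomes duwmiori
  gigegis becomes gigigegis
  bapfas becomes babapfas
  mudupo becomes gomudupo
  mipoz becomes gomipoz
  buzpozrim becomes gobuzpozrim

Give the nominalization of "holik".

kepaknik and ravig both have last vowel 'i' yet inflect differently (kepaknikar, raviori), so the last vowel is not what conditions the rule; the final letter is.
"holik" ends in -k. The stems ending in -k (kuftaguk → kuftagukar, kepaknik → kepaknikar) add -ar.
The other patterns: stems ending in -g drop the final letter and add -ori; stems ending in -s repeat the first consonant+vowel as a prefix; stems ending in -m, -o or -z add the prefix go-.
So holik → holikar.

holikar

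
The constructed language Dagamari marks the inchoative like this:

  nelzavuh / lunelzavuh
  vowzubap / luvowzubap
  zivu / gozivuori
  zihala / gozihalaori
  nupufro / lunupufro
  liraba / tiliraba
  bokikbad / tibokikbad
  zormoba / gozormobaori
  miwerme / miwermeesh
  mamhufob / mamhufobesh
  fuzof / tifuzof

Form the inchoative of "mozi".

moziesh

zihala and liraba both end in -a yet inflect differently (gozihalaori, tiliraba), so the final letter is not what conditions the rule; the first letter is.
"mozi" begins with m-. The stems beginning with m- (mamhufob → mamhufobesh, miwerme → miwermeesh) add -esh.
So mozi → moziesh.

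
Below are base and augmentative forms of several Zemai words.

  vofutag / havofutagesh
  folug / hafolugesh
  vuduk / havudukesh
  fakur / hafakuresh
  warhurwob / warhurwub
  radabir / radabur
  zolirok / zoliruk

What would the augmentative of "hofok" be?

hofuk

fakur and radabir both end in -r yet inflect differently (hafakuresh, radabur), so the final letter is not what conditions the rule; the last vowel is.
"hofok" has last vowel 'o'. The stems whose last vowel is 'o' (warhurwob → warhurwub, zolirok → zoliruk) change the last vowel to 'u'.
The other pattern: stems whose last vowel is 'a' or 'u' add ha- … -esh around the stem.
So hofok → hofuk.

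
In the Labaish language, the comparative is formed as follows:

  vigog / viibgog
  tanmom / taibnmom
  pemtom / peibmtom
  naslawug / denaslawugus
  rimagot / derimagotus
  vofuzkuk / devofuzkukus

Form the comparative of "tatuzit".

detatuzitus

vigog and naslawug both end in -g yet inflect differently (viibgog, denaslawugus), so the final letter is not what conditions the rule; the number of vowels is.
"tatuzit" has 3 vowels. The stems with 3 vowels (naslawug → denaslawugus, rimagot → derimagotus, vofuzkuk → devofuzkukus) add de- … -us around the stem.
So tatuzit → detatuzitus.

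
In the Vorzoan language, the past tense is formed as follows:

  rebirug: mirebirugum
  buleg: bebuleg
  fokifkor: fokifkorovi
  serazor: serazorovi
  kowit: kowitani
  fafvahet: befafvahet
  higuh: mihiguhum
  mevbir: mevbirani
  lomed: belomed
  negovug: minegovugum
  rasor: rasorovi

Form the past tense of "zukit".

zukitani

kowit and fafvahet both end in -t yet inflect differently (kowitani, befafvahet), so the final letter is not what conditions the rule; the last vowel is.
"zukit" has last vowel 'i'. The stems whose last vowel is 'i' (kowit → kowitani, mevbir → mevbirani) add -ani.
So zukit → zukitani.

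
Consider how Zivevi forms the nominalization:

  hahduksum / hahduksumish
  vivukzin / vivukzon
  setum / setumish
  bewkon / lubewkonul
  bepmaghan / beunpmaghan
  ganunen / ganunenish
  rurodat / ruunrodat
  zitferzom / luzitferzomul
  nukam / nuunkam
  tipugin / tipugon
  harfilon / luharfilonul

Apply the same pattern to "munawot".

ganunen and bewkon both end in -n yet inflect differently (ganunenish, lubewkonul), so the final letter is not what conditions the rule; the last vowel is.
"munawot" has last vowel 'o'. The stems whose last vowel is 'o' (bewkon → lubewkonul, zitferzom → luzitferzomul, harfilon → luharfilonul) add lu- … -ul around the stem.
So munawot → lumunawotul.

lumunawotul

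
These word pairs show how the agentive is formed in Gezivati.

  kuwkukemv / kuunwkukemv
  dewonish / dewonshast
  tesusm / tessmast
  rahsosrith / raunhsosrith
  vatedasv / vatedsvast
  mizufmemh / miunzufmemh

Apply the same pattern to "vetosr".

"vetosr" has second-to-last letter 's'. The stems whose second-to-last letter is 's' (tesusm → tessmast, dewonish → dewonshast, vatedasv → vatedsvast) delete the last vowel and add -ast.
So vetosr → vetsrast.

vetsrast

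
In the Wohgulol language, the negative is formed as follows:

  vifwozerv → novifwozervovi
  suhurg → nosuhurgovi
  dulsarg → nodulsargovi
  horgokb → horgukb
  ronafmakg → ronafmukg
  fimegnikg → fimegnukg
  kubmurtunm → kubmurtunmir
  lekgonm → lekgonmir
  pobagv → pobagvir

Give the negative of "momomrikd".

suhurg and ronafmakg both end in -g yet inflect differently (nosuhurgovi, ronafmukg), so the final letter is not what conditions the rule; the second-to-last letter is.
"momomrikd" has second-to-last letter 'k'. The stems whose second-to-last letter is 'k' (horgokb → horgukb, ronafmakg → ronafmukg, fimegnikg → fimegnukg) change the last vowel to 'u'.
The other patterns: stems whose second-to-last letter is 'r' add no- … -ovi around the stem; stems whose second-to-last letter is 'g' or 'n' add -ir.
So momomrikd → momomrukd.

momomrukd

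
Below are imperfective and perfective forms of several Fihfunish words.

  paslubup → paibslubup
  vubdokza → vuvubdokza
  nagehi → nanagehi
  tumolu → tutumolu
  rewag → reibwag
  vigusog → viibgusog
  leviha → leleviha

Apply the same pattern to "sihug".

tumolu and paslubup both have last vowel 'u' yet inflect differently (tutumolu, paibslubup), so the last vowel is not what conditions the rule; whether the stem ends in a vowel or a consonant is.
"sihug" ends in a consonant. The stems ending in a consonant (vigusog → viibgusog, paslubup → paibslubup, rewag → reibwag) insert -ib- after the first vowel.
The other pattern: stems ending in a vowel repeat the first consonant+vowel as a prefix.
So sihug → siibhug.

siibhug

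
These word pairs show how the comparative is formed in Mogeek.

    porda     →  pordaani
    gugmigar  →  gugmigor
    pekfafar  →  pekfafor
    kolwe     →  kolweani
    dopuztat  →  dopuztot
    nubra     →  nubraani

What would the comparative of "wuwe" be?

wuweani

pekfafar and nubra both have last vowel 'a' yet inflect differently (pekfafor, nubraani), so the last vowel is not what conditions the rule; whether the stem ends in a vowel or a consonant is.
"wuwe" ends in a vowel. The stems ending in a vowel (nubra → nubraani, kolwe → kolweani, porda → pordaani) add -ani.
The other pattern: stems ending in a consonant change the last vowel to 'o'.
So wuwe → wuweani.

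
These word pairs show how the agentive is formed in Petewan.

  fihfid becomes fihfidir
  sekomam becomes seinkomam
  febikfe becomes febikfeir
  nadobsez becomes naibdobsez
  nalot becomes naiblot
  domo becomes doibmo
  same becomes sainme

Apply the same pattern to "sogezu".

soingezu

"sogezu" begins with s-. The stems beginning with s- (same → sainme, sekomam → seinkomam) insert -in- after the first vowel.
So sogezu → soingezu.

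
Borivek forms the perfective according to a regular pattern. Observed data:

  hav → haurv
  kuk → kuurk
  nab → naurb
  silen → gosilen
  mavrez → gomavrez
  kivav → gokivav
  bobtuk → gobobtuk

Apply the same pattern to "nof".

nourf

"nof" has 1 vowel. The stems with 1 vowel (hav → haurv, kuk → kuurk, nab → naurb) insert -ur- after the first vowel.
The other pattern: stems with 2 vowels add the prefix go-.
So nof → nourf.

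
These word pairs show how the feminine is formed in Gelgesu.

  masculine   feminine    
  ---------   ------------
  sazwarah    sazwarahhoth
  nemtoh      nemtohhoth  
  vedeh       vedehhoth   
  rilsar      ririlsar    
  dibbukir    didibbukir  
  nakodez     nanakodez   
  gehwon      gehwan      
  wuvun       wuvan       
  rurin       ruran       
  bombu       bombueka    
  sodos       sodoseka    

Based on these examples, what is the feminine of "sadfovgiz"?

"sadfovgiz" ends in -z. The one such stem in the data (nakodez → nanakodez) repeats the first consonant+vowel as a prefix (as do rilsar, dibbukir), so the same rule applies.
So sadfovgiz → sasadfovgiz.

sasadfovgiz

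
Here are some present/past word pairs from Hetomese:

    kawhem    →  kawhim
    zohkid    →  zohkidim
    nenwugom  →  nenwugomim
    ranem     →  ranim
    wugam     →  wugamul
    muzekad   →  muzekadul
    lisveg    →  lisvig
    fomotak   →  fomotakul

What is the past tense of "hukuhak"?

nenwugom and ranem both end in -m yet inflect differently (nenwugomim, ranim), so the final letter is not what conditions the rule; the last vowel is.
"hukuhak" has last vowel 'a'. The stems whose last vowel is 'a' (wugam → wugamul, fomotak → fomotakul, muzekad → muzekadul) add -ul.
The other patterns: stems whose last vowel is 'i' or 'o' add -im; stems whose last vowel is 'e' change the last vowel to 'i'.
So hukuhak → hukuhakul.

hukuhakul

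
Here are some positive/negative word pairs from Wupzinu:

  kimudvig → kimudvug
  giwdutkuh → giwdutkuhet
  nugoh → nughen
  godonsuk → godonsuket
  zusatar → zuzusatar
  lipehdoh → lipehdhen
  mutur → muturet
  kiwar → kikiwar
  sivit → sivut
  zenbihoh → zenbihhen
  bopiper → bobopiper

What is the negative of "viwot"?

viwten

lipehdoh and giwdutkuh both end in -h yet inflect differently (lipehdhen, giwdutkuhet), so the final letter is not what conditions the rule; the last vowel is.
"viwot" has last vowel 'o'. The stems whose last vowel is 'o' (lipehdoh → lipehdhen, nugoh → nughen, zenbihoh → zenbihhen) delete the last vowel and add -en.
The other patterns: stems whose last vowel is 'u' add -et; stems whose last vowel is 'a' or 'e' repeat the first consonant+vowel as a prefix; stems whose last vowel is 'i' change the last vowel to 'u'.
So viwot → viwten.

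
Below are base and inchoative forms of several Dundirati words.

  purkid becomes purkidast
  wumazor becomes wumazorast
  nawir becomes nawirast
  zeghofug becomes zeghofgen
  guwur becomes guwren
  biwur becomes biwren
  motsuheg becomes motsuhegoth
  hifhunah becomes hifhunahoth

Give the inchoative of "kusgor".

wumazor and guwur both end in -r yet inflect differently (wumazorast, guwren), so the final letter is not what conditions the rule; the last vowel is.
"kusgor" has last vowel 'o'. The one such stem in the data (wumazor → wumazorast) adds -ast, so the same rule applies.
So kusgor → kusgorast.

kusgorast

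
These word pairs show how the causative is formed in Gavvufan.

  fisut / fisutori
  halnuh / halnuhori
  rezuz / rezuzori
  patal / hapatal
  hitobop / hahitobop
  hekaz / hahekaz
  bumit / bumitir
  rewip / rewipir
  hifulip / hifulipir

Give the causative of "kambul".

kambulori

rezuz and hekaz both end in -z yet inflect differently (rezuzori, hahekaz), so the final letter is not what conditions the rule; the last vowel is.
"kambul" has last vowel 'u'. The stems whose last vowel is 'u' (fisut → fisutori, halnuh → halnuhori, rezuz → rezuzori) add -ori.
The other patterns: stems whose last vowel is 'a' or 'o' add the prefix ha-; stems whose last vowel is 'i' add -ir.
So kambul → kambulori.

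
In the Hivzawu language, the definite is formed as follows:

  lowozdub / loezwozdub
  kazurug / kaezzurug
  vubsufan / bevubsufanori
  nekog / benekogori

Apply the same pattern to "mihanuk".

miezhanuk

kazurug and nekog both end in -g yet inflect differently (kaezzurug, benekogori), so the final letter is not what conditions the rule; the last vowel is.
"mihanuk" has last vowel 'u'. The stems whose last vowel is 'u' (lowozdub → loezwozdub, kazurug → kaezzurug) insert -ez- after the first vowel.
The other pattern: stems whose last vowel is 'a' or 'o' add be- … -ori around the stem.
So mihanuk → miezhanuk.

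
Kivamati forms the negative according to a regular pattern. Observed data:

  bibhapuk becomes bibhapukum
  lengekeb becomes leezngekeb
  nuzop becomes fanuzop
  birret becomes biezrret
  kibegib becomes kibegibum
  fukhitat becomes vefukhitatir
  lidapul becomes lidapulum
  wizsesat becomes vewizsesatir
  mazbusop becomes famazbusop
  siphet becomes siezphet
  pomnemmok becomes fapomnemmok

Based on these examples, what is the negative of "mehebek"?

pomnemmok and bibhapuk both end in -k yet inflect differently (fapomnemmok, bibhapukum), so the final letter is not what conditions the rule; the last vowel is.
"mehebek" has last vowel 'e'. The stems whose last vowel is 'e' (siphet → siezphet, birret → biezrret, lengekeb → leezngekeb) insert -ez- after the first vowel.
The other patterns: stems whose last vowel is 'o' add the prefix fa-; stems whose last vowel is 'i' or 'u' add -um; stems whose last vowel is 'a' add ve- … -ir around the stem.
So mehebek → meezhebek.

meezhebek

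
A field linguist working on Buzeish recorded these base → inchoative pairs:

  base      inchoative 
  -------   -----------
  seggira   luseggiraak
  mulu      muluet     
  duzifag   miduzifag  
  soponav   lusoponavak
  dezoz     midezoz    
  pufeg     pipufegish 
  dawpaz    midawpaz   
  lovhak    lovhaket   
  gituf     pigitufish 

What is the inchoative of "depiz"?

pufeg and duzifag both end in -g yet inflect differently (pipufegish, miduzifag), so the final letter is not what conditions the rule; the first letter is.
"depiz" begins with d-. The stems beginning with d- (dawpaz → midawpaz, dezoz → midezoz, duzifag → miduzifag) add the prefix mi-.
So depiz → midepiz.

midepiz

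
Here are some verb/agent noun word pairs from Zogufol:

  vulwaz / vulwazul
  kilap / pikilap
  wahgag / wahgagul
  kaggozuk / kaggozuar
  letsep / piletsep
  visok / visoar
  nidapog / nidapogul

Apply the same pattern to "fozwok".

fozwoar

"fozwok" ends in -k. The stems ending in -k (visok → visoar, kaggozuk → kaggozuar) drop the final letter and add -ar.
The other patterns: stems ending in -p add the prefix pi-; stems ending in -g or -z add -ul.
So fozwok → fozwoar.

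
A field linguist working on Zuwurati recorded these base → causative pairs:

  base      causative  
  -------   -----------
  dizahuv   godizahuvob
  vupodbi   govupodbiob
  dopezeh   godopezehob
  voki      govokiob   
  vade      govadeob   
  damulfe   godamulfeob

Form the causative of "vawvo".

Every pair shown (dizahuv → godizahuvob, vupodbi → govupodbiob, dopezeh → godopezehob, …) follows the same rule: add go- … -ob around the stem.
So vawvo → govawvoob.

govawvoob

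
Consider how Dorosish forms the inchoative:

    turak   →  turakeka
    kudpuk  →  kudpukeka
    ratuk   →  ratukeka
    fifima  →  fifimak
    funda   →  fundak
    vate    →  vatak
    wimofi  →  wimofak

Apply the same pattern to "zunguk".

turak and fifima both have last vowel 'a' yet inflect differently (turakeka, fifimak), so the last vowel is not what conditions the rule; whether the stem ends in a vowel or a consonant is.
"zunguk" ends in a consonant. The stems ending in a consonant (turak → turakeka, kudpuk → kudpukeka, ratuk → ratukeka) add -eka.
The other pattern: stems ending in a vowel drop the final letter and add -ak.
So zunguk → zungukeka.

zungukeka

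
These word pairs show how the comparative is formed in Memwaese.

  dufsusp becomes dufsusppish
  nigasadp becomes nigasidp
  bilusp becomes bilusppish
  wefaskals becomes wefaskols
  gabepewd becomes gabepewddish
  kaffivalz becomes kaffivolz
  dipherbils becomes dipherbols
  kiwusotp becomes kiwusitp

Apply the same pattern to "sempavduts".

sempavdits

nigasadp and bilusp both end in -p yet inflect differently (nigasidp, bilusppish), so the final letter is not what conditions the rule; the second-to-last letter is.
"sempavduts" has second-to-last letter 't'. The one such stem in the data (kiwusotp → kiwusitp) changes the last vowel to 'i' (as does nigasadp), so the same rule applies.
So sempavduts → sempavdits.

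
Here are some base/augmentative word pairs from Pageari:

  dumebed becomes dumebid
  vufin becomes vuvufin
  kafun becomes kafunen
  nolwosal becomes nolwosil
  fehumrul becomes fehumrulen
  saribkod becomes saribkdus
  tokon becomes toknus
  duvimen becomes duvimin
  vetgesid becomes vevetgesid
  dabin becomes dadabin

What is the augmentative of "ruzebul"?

"ruzebul" has last vowel 'u'. The stems whose last vowel is 'u' (kafun → kafunen, fehumrul → fehumrulen) add -en.
So ruzebul → ruzebulen.

ruzebulen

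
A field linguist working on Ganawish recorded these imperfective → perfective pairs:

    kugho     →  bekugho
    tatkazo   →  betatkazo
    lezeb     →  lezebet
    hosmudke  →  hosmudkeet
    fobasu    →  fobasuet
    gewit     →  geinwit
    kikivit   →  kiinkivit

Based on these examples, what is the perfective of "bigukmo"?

bebigukmo

"bigukmo" ends in -o. The stems ending in -o (tatkazo → betatkazo, kugho → bekugho) add the prefix be-.
The other patterns: stems ending in -t insert -in- after the first vowel; stems ending in -b, -e or -u add -et.
So bigukmo → bebigukmo.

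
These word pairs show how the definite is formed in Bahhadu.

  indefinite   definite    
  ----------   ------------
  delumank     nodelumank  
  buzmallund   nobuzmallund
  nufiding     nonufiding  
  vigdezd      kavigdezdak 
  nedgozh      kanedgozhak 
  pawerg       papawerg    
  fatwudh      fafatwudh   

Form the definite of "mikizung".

buzmallund and vigdezd both end in -d yet inflect differently (nobuzmallund, kavigdezdak), so the final letter is not what conditions the rule; the second-to-last letter is.
"mikizung" has second-to-last letter 'n'. The stems whose second-to-last letter is 'n' (delumank → nodelumank, buzmallund → nobuzmallund, nufiding → nonufiding) add the prefix no-.
The other patterns: stems whose second-to-last letter is 'z' add ka- … -ak around the stem; stems whose second-to-last letter is 'd' or 'r' repeat the first consonant+vowel as a prefix.
So mikizung → nomikizung.

nomikizung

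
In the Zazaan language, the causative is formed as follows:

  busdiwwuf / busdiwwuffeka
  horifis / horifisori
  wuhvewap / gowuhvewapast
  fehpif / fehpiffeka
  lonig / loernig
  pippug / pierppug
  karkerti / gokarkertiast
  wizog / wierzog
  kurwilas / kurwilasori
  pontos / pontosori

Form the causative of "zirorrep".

"zirorrep" ends in -p. The one such stem in the data (wuhvewap → gowuhvewapast) adds go- … -ast around the stem, so the same rule applies.
So zirorrep → gozirorrepast.

gozirorrepast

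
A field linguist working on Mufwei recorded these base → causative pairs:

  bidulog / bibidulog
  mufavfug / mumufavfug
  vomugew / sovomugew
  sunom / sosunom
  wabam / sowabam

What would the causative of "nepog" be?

"nepog" ends in -g. The stems ending in -g (bidulog → bibidulog, mufavfug → mumufavfug) repeat the first consonant+vowel as a prefix.
The other pattern: stems ending in -m or -w add the prefix so-.
So nepog → nenepog.

nenepog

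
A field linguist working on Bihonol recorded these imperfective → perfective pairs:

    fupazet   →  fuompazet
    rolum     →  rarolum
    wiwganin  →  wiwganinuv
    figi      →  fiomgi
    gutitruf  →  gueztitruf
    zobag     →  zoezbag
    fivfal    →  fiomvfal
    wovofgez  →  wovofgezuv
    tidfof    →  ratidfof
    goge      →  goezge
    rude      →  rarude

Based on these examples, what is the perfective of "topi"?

gutitruf and tidfof both end in -f yet inflect differently (gueztitruf, ratidfof), so the final letter is not what conditions the rule; the first letter is.
"topi" begins with t-. The one such stem in the data (tidfof → ratidfof) adds the prefix ra-, so the same rule applies.
The other patterns: stems beginning with w- add -uv; stems beginning with g- or z- insert -ez- after the first vowel; stems beginning with f- insert -om- after the first vowel.
So topi → ratopi.

ratopi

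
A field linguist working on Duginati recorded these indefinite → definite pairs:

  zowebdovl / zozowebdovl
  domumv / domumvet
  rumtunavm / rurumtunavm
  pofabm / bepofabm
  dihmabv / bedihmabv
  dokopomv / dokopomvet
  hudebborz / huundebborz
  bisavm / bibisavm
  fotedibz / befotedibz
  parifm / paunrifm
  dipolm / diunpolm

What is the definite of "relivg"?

domumv and dihmabv both end in -v yet inflect differently (domumvet, bedihmabv), so the final letter is not what conditions the rule; the second-to-last letter is.
"relivg" has second-to-last letter 'v'. The stems whose second-to-last letter is 'v' (bisavm → bibisavm, rumtunavm → rurumtunavm, zowebdovl → zozowebdovl) repeat the first consonant+vowel as a prefix.
So relivg → rerelivg.

rerelivg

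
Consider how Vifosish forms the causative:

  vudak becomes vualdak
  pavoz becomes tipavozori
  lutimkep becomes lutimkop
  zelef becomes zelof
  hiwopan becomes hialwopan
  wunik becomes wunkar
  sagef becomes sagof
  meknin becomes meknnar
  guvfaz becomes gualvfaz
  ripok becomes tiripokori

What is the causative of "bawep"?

guvfaz and pavoz both end in -z yet inflect differently (gualvfaz, tipavozori), so the final letter is not what conditions the rule; the last vowel is.
"bawep" has last vowel 'e'. The stems whose last vowel is 'e' (lutimkep → lutimkop, zelef → zelof, sagef → sagof) change the last vowel to 'o'.
The other patterns: stems whose last vowel is 'a' insert -al- after the first vowel; stems whose last vowel is 'o' add ti- … -ori around the stem; stems whose last vowel is 'i' delete the last vowel and add -ar.
So bawep → bawop.

bawop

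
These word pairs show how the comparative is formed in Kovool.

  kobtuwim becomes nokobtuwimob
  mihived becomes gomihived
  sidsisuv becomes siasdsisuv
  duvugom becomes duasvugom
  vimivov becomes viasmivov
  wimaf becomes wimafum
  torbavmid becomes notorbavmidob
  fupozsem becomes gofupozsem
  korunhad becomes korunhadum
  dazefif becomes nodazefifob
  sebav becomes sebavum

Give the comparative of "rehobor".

dazefif and wimaf both end in -f yet inflect differently (nodazefifob, wimafum), so the final letter is not what conditions the rule; the last vowel is.
"rehobor" has last vowel 'o'. The stems whose last vowel is 'o' (duvugom → duasvugom, vimivov → viasmivov) insert -as- after the first vowel.
So rehobor → reashobor.

reashobor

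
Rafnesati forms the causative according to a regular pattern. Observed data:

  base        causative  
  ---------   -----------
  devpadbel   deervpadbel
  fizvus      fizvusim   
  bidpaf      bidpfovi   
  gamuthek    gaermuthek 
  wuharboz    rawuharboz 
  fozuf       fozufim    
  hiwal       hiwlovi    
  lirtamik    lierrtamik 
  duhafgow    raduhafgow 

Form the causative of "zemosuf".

zemosufim

fozuf and bidpaf both end in -f yet inflect differently (fozufim, bidpfovi), so the final letter is not what conditions the rule; the last vowel is.
"zemosuf" has last vowel 'u'. The stems whose last vowel is 'u' (fozuf → fozufim, fizvus → fizvusim) add -im.
The other patterns: stems whose last vowel is 'e' or 'i' insert -er- after the first vowel; stems whose last vowel is 'o' add the prefix ra-; stems whose last vowel is 'a' delete the last vowel and add -ovi.
So zemosuf → zemosufim.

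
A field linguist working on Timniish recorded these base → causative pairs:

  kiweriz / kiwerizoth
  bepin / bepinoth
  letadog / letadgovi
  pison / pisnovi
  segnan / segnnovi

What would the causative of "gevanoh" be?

bepin and pison both end in -n yet inflect differently (bepinoth, pisnovi), so the final letter is not what conditions the rule; the last vowel is.
"gevanoh" has last vowel 'o'. The stems whose last vowel is 'o' (letadog → letadgovi, pison → pisnovi) delete the last vowel and add -ovi.
So gevanoh → gevanhovi.

gevanhovi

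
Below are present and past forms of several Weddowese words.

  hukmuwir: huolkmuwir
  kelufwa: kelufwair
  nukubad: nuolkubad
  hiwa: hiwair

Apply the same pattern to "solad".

kelufwa and nukubad both have last vowel 'a' yet inflect differently (kelufwair, nuolkubad), so the last vowel is not what conditions the rule; the final letter is.
"solad" ends in -d. The one such stem in the data (nukubad → nuolkubad) inserts -ol- after the first vowel (as does hukmuwir), so the same rule applies.
The other pattern: stems ending in -a add -ir.
So solad → soollad.

soollad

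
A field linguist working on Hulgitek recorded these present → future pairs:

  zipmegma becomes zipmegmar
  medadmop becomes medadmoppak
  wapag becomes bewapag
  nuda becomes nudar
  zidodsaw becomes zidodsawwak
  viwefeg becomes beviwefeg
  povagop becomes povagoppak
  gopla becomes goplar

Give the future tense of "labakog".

nuda and wapag both have last vowel 'a' yet inflect differently (nudar, bewapag), so the last vowel is not what conditions the rule; the final letter is.
"labakog" ends in -g. The stems ending in -g (viwefeg → beviwefeg, wapag → bewapag) add the prefix be-.
The other patterns: stems ending in -a drop the final letter and add -ar; stems ending in -p or -w double the final consonant and add -ak.
So labakog → belabakog.

belabakog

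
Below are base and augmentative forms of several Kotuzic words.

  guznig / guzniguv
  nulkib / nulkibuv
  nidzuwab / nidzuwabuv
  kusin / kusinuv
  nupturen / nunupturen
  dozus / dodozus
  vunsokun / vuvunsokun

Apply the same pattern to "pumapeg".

kusin and nupturen both end in -n yet inflect differently (kusinuv, nunupturen), so the final letter is not what conditions the rule; the last vowel is.
"pumapeg" has last vowel 'e'. The one such stem in the data (nupturen → nunupturen) repeats the first consonant+vowel as a prefix (as do dozus, vunsokun), so the same rule applies.
The other pattern: stems whose last vowel is 'a' or 'i' add -uv.
So pumapeg → pupumapeg.

pupumapeg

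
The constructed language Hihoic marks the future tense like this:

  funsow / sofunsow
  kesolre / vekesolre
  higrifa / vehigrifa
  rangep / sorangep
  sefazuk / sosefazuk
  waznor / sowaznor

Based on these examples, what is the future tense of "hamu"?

rangep and kesolre both have last vowel 'e' yet inflect differently (sorangep, vekesolre), so the last vowel is not what conditions the rule; whether the stem ends in a vowel or a consonant is.
"hamu" ends in a vowel. The stems ending in a vowel (kesolre → vekesolre, higrifa → vehigrifa) add the prefix ve-.
So hamu → vehamu.

vehamu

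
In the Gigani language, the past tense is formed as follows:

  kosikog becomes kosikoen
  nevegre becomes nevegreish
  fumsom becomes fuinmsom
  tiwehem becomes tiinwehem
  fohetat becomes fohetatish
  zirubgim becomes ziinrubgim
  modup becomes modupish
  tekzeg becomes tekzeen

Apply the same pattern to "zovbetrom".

zoinvbetrom

tekzeg and tiwehem both have last vowel 'e' yet inflect differently (tekzeen, tiinwehem), so the last vowel is not what conditions the rule; the final letter is.
"zovbetrom" ends in -m. The stems ending in -m (tiwehem → tiinwehem, zirubgim → ziinrubgim, fumsom → fuinmsom) insert -in- after the first vowel.
So zovbetrom → zoinvbetrom.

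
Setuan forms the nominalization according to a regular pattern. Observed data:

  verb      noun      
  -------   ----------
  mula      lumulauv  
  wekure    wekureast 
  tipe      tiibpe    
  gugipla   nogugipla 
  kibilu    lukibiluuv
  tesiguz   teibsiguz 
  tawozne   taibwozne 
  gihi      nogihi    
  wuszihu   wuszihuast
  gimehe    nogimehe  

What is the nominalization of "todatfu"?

"todatfu" begins with t-. The stems beginning with t- (tawozne → taibwozne, tipe → tiibpe, tesiguz → teibsiguz) insert -ib- after the first vowel.
The other patterns: stems beginning with g- add the prefix no-; stems beginning with w- add -ast; stems beginning with k- or m- add lu- … -uv around the stem.
So todatfu → toibdatfu.

toibdatfu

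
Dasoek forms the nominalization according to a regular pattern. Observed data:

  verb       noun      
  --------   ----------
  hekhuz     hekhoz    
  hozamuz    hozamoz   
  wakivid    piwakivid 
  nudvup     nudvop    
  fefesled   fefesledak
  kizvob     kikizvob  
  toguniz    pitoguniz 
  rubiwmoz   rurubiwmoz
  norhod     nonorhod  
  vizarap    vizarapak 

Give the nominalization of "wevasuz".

"wevasuz" has last vowel 'u'. The stems whose last vowel is 'u' (hekhuz → hekhoz, nudvup → nudvop, hozamuz → hozamoz) change the last vowel to 'o'.
So wevasuz → wevasoz.

wevasoz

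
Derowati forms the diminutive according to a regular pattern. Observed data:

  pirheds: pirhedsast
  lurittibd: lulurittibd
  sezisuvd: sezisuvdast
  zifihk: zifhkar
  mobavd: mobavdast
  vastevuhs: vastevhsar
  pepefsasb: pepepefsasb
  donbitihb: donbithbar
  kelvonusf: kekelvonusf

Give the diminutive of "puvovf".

"puvovf" has second-to-last letter 'v'. The stems whose second-to-last letter is 'v' (sezisuvd → sezisuvdast, mobavd → mobavdast) add -ast.
The other patterns: stems whose second-to-last letter is 'b' or 's' repeat the first consonant+vowel as a prefix; stems whose second-to-last letter is 'h' delete the last vowel and add -ar.
So puvovf → puvovfast.

puvovfast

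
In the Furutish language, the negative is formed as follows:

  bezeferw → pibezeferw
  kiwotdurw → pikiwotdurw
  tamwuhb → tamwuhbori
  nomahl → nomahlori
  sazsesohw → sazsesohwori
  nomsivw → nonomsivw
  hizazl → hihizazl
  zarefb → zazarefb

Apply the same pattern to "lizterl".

pilizterl

bezeferw and sazsesohw both end in -w yet inflect differently (pibezeferw, sazsesohwori), so the final letter is not what conditions the rule; the second-to-last letter is.
"lizterl" has second-to-last letter 'r'. The stems whose second-to-last letter is 'r' (bezeferw → pibezeferw, kiwotdurw → pikiwotdurw) add the prefix pi-.
The other patterns: stems whose second-to-last letter is 'h' add -ori; stems whose second-to-last letter is 'f', 'v' or 'z' repeat the first consonant+vowel as a prefix.
So lizterl → pilizterl.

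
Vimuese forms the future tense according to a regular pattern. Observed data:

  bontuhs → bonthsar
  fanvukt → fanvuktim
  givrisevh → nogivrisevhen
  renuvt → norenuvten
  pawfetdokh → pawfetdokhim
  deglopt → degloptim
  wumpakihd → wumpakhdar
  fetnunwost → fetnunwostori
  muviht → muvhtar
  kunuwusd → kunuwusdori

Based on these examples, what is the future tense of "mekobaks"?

mekobaksim

fetnunwost and renuvt both end in -t yet inflect differently (fetnunwostori, norenuvten), so the final letter is not what conditions the rule; the second-to-last letter is.
"mekobaks" has second-to-last letter 'k'. The stems whose second-to-last letter is 'k' (pawfetdokh → pawfetdokhim, fanvukt → fanvuktim) add -im.
So mekobaks → mekobaksim.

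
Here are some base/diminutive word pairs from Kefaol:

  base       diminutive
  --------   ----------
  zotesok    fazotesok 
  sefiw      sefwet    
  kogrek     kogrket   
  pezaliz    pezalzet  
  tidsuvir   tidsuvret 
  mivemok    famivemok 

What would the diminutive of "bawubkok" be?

fabawubkok

zotesok and kogrek both end in -k yet inflect differently (fazotesok, kogrket), so the final letter is not what conditions the rule; the last vowel is.
"bawubkok" has last vowel 'o'. The stems whose last vowel is 'o' (zotesok → fazotesok, mivemok → famivemok) add the prefix fa-.
The other pattern: stems whose last vowel is 'e' or 'i' delete the last vowel and add -et.
So bawubkok → fabawubkok.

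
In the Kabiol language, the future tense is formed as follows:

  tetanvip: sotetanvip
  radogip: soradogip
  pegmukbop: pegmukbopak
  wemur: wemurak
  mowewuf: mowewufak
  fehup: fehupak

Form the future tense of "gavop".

"gavop" has last vowel 'o'. The one such stem in the data (pegmukbop → pegmukbopak) adds -ak, so the same rule applies.
So gavop → gavopak.

gavopak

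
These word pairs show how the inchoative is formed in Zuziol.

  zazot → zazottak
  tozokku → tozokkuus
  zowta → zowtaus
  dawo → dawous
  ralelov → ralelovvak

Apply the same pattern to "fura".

furaus

zazot and dawo both have last vowel 'o' yet inflect differently (zazottak, dawous), so the last vowel is not what conditions the rule; whether the stem ends in a vowel or a consonant is.
"fura" ends in a vowel. The stems ending in a vowel (tozokku → tozokkuus, dawo → dawous, zowta → zowtaus) add -us.
The other pattern: stems ending in a consonant double the final consonant and add -ak.
So fura → furaus.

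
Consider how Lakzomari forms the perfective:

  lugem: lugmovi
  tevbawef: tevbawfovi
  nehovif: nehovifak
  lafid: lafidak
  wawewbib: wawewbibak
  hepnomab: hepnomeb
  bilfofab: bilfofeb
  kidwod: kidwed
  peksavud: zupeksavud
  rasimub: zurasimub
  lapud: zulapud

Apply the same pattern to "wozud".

zuwozud

tevbawef and nehovif both end in -f yet inflect differently (tevbawfovi, nehovifak), so the final letter is not what conditions the rule; the last vowel is.
"wozud" has last vowel 'u'. The stems whose last vowel is 'u' (peksavud → zupeksavud, rasimub → zurasimub, lapud → zulapud) add the prefix zu-.
The other patterns: stems whose last vowel is 'e' delete the last vowel and add -ovi; stems whose last vowel is 'i' add -ak; stems whose last vowel is 'a' or 'o' change the last vowel to 'e'.
So wozud → zuwozud.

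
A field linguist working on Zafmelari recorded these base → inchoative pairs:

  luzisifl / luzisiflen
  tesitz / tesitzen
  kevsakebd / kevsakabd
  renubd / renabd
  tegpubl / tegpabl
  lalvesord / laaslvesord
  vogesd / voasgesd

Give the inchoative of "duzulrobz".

luzisifl and tegpubl both end in -l yet inflect differently (luzisiflen, tegpabl), so the final letter is not what conditions the rule; the second-to-last letter is.
"duzulrobz" has second-to-last letter 'b'. The stems whose second-to-last letter is 'b' (kevsakebd → kevsakabd, renubd → renabd, tegpubl → tegpabl) change the last vowel to 'a'.
The other patterns: stems whose second-to-last letter is 'f' or 't' add -en; stems whose second-to-last letter is 'r' or 's' insert -as- after the first vowel.
So duzulrobz → duzulrabz.

duzulrabz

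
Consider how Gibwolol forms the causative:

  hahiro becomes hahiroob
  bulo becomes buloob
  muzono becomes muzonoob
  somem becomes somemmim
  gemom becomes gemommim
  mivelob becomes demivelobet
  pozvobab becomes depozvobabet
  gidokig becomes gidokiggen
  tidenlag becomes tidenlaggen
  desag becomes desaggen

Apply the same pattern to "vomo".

vomoob

hahiro and gemom both have last vowel 'o' yet inflect differently (hahiroob, gemommim), so the last vowel is not what conditions the rule; the final letter is.
"vomo" ends in -o. The stems ending in -o (hahiro → hahiroob, bulo → buloob, muzono → muzonoob) add -ob.
The other patterns: stems ending in -m double the final consonant and add -im; stems ending in -b add de- … -et around the stem; stems ending in -g double the final consonant and add -en.
So vomo → vomoob.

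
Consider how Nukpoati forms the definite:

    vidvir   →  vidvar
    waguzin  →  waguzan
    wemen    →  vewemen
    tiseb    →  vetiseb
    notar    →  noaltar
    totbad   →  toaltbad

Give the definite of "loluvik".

notar and vidvir both end in -r yet inflect differently (noaltar, vidvar), so the final letter is not what conditions the rule; the last vowel is.
"loluvik" has last vowel 'i'. The stems whose last vowel is 'i' (vidvir → vidvar, waguzin → waguzan) change the last vowel to 'a'.
The other patterns: stems whose last vowel is 'e' add the prefix ve-; stems whose last vowel is 'a' insert -al- after the first vowel.
So loluvik → loluvak.

loluvak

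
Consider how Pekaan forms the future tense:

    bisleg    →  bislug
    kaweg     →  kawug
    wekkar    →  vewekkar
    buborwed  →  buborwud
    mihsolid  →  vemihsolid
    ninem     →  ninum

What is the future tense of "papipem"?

buborwed and mihsolid both end in -d yet inflect differently (buborwud, vemihsolid), so the final letter is not what conditions the rule; the last vowel is.
"papipem" has last vowel 'e'. The stems whose last vowel is 'e' (kaweg → kawug, bisleg → bislug, ninem → ninum) change the last vowel to 'u'.
So papipem → papipum.

papipum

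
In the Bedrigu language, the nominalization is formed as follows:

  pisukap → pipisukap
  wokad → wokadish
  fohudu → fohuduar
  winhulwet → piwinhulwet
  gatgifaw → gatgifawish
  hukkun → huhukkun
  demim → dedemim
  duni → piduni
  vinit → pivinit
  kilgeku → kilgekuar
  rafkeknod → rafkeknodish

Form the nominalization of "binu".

binuar

vinit and demim both have last vowel 'i' yet inflect differently (pivinit, dedemim), so the last vowel is not what conditions the rule; the final letter is.
"binu" ends in -u. The stems ending in -u (fohudu → fohuduar, kilgeku → kilgekuar) add -ar.
The other patterns: stems ending in -i or -t add the prefix pi-; stems ending in -d or -w add -ish; stems ending in -m, -n or -p repeat the first consonant+vowel as a prefix.
So binu → binuar.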